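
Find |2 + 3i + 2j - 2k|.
√21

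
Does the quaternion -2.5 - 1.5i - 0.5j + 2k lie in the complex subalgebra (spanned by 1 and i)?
No. The quaternion -2.5 - 1.5i - 0.5j + 2k has j-coefficient y = -0.5 and k-coefficient z = 2, not both zero, so it does not lie in the complex subalgebra spanned by 1 and i.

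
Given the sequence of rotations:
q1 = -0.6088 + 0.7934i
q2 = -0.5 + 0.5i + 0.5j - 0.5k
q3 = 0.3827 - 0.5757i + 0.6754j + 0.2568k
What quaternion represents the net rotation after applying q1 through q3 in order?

q2 · q1 = -0.0923 - 0.7011i - 0.7011j - 0.0923k
q3 · q2 · q1 = 0.0583 - 0.0975i - 0.5638j + 0.8181k
0.0583 - 0.0975i - 0.5638j + 0.8181k


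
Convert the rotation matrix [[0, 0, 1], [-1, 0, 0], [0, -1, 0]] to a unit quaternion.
-0.5 + 0.5i - 0.5j + 0.5k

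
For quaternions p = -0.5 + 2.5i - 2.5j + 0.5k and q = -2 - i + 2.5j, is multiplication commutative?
No: pq = 9.75 - 5.75i + 3.25j + 2.75k ≠ 9.75 - 3.25i + 4.25j - 4.75k = qp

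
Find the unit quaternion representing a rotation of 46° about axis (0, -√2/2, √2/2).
0.9205 - 0.2763j + 0.2763k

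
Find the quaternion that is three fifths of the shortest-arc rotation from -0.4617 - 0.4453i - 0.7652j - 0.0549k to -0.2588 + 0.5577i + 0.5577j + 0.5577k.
-0.0387 - 0.5723i - 0.7179j - 0.3945k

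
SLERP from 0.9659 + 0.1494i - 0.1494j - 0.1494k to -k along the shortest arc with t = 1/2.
0.6371 + 0.0985i - 0.0985j - 0.7581k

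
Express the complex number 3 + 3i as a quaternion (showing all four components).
3 + 3i + 0j + 0k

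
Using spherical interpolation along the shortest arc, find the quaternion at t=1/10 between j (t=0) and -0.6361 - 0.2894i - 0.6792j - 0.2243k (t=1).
0.0713 + 0.0325i + 0.9966j + 0.0252k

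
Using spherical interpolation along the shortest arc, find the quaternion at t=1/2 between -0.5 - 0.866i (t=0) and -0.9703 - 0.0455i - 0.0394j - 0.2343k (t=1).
-0.842 - 0.522i - 0.0226j - 0.1342k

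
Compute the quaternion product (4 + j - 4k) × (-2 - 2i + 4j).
-12 + 8i + 22j + 10k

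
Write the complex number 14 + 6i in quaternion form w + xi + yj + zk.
14 + 6i + 0j + 0k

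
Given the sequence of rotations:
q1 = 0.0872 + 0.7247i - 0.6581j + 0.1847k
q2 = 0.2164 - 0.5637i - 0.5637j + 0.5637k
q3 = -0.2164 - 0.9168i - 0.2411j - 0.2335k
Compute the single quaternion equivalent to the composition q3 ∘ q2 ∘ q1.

q2 · q1 = -0.0477 + 0.3745i + 0.3211j + 0.8686k
q3 · q2 · q1 = 0.6339 - 0.1718i + 0.6509j - 0.3809k
0.6339 - 0.1718i + 0.6509j - 0.3809k


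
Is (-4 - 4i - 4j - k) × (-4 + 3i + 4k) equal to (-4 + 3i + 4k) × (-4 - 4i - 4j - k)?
No: pq = 32 - 12i + 29j ≠ 32 + 20i + 3j - 24k = qp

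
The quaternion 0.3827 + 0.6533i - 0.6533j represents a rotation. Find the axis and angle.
axis = (√2/2, -√2/2, 0), θ = 3π/4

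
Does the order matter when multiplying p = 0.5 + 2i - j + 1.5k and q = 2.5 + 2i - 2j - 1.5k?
Yes: pq = -2.5 + 10.5i + 2.5j + k ≠ -2.5 + 1.5i - 9.5j + 5k = qp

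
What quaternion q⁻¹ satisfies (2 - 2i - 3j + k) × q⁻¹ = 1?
0.1111 + 0.1111i + 0.1667j - 0.0556k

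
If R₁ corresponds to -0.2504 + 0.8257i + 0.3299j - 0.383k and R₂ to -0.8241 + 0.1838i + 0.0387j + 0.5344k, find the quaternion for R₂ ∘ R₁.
0.2465 - 0.9176i + 0.2301j + 0.2105k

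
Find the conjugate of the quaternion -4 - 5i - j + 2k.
-4 + 5i + j - 2k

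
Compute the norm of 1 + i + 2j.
√6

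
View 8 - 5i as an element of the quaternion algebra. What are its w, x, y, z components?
8 - 5i + 0j + 0k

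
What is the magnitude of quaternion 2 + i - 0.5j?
2.291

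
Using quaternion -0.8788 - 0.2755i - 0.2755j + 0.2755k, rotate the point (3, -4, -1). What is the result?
(-0.787, -3.147, -3.934)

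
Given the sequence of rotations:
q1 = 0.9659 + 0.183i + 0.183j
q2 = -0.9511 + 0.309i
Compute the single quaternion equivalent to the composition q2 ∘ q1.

q2 · q1 = -0.9752 + 0.1244i - 0.1741j + 0.0565k
-0.9752 + 0.1244i - 0.1741j + 0.0565k


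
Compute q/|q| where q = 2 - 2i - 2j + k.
0.5547 - 0.5547i - 0.5547j + 0.2774k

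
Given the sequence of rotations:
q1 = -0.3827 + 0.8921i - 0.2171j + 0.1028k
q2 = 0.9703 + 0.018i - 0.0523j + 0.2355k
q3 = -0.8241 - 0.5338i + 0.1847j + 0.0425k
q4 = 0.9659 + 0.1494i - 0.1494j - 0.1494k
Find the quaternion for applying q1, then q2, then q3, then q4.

q2 · q1 = -0.423 + 0.9045i + 0.0176j + 0.0524k
q3 · q2 · q1 = 0.8259 - 0.5107i - 0.0262j - 0.2376k
q4 · q3 · q2 · q1 = 0.8346 - 0.3383i - 0.0369j - 0.4331k
0.8346 - 0.3383i - 0.0369j - 0.4331k


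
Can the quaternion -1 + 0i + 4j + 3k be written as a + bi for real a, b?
No. The quaternion -1 + 4j + 3k has j-coefficient y = 4 and k-coefficient z = 3, not both zero, so it does not lie in the complex subalgebra spanned by 1 and i.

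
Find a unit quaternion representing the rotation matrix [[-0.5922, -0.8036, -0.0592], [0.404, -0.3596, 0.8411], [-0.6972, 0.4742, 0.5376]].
0.3827 - 0.2397i + 0.4168j + 0.7889k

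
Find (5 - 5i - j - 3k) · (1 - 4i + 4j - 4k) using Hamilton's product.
-23 - 9i + 11j - 47k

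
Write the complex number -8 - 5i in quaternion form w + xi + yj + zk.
-8 - 5i + 0j + 0k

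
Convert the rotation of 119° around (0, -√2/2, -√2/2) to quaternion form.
0.5075 - 0.6093j - 0.6093k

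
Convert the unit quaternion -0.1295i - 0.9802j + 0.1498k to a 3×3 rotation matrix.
[[-0.9665, 0.2539, -0.0388], [0.2539, 0.9216, -0.2937], [-0.0388, -0.2937, -0.9551]]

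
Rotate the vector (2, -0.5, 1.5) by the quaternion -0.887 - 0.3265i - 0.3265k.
(2.183, 0.003, 1.317)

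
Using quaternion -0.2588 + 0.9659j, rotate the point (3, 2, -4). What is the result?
(-0.598, 2, 4.964)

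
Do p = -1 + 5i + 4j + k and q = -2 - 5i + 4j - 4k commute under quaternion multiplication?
No: pq = 15 - 25i + 3j + 42k ≠ 15 + 15i - 27j - 38k = qp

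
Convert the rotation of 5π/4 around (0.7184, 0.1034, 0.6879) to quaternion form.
-0.3827 + 0.6637i + 0.0955j + 0.6355k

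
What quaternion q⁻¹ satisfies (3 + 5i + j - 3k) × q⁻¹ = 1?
0.0682 - 0.1136i - 0.0227j + 0.0682k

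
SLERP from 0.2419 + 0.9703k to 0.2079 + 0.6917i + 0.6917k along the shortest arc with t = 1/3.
0.2462 + 0.2519i + 0.9359k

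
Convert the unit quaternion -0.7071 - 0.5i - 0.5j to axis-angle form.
axis = (-√2/2, -√2/2, 0), θ = 3π/2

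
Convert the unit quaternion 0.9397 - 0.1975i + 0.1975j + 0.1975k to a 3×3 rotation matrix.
[[0.844, -0.4492, 0.2932], [0.2932, 0.844, 0.4492], [-0.4492, -0.2932, 0.844]]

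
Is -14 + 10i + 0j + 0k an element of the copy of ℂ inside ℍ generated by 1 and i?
Yes. The quaternion -14 + 10i has j- and k-coefficients y = z = 0, so it lies in the complex subalgebra spanned by 1 and i.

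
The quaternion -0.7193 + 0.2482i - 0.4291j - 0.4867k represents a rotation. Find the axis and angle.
axis = (0.3573, -0.6177, -0.7006), θ = 272°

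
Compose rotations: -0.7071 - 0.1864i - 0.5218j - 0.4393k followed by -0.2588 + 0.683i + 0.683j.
0.6667 - 0.7348i - 0.0479j - 0.1154k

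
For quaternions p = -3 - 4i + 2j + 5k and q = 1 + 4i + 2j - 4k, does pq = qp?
No: pq = 29 - 34i + k ≠ 29 + 2i - 8j + 33k = qp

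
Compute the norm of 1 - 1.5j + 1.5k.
2.345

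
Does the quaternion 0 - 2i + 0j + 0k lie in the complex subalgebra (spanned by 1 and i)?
Yes. The quaternion -2i has j- and k-coefficients y = z = 0, so it lies in the complex subalgebra spanned by 1 and i.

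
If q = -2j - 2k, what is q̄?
2j + 2k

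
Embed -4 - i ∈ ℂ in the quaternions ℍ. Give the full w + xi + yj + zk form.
-4 - i + 0j + 0k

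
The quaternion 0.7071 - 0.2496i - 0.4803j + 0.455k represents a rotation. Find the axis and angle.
axis = (-0.353, -0.6792, 0.6435), θ = π/2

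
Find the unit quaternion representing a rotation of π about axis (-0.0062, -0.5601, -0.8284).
-0.0062i - 0.5601j - 0.8284k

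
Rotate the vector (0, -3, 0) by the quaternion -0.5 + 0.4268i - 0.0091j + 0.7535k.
(-2.237, 1.5, 1.322)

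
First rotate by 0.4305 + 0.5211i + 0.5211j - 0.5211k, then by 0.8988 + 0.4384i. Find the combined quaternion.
0.1585 + 0.6571i + 0.6968j - 0.2399k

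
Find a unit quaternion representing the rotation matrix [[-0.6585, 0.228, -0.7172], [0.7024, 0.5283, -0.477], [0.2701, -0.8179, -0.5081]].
-0.3007 + 0.2834i + 0.8208j - 0.3944k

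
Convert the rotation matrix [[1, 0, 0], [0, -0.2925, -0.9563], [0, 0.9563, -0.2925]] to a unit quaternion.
0.5948 + 0.8039i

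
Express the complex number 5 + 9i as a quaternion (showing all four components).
5 + 9i + 0j + 0k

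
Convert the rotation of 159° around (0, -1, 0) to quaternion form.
0.1822 - 0.9833j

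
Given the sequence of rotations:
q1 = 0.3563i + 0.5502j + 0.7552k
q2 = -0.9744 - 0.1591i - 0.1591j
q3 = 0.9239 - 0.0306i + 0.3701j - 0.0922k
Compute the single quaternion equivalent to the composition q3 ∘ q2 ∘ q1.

q2 · q1 = 0.1442 - 0.4673i - 0.416j - 0.7667k
q3 · q2 · q1 = 0.2022 - 0.7583i - 0.3113j - 0.536k
0.2022 - 0.7583i - 0.3113j - 0.536k


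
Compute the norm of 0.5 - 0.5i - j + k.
1.581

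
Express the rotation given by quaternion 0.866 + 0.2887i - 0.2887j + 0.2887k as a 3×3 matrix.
[[0.6666, -0.6667, -0.3333], [0.3333, 0.6666, -0.6667], [0.6667, 0.3333, 0.6666]]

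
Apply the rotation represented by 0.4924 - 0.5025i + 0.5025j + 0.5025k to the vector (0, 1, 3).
(-1.03, 2.99, -0.02)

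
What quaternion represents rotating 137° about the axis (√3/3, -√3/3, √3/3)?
0.3665 + 0.5372i - 0.5372j + 0.5372k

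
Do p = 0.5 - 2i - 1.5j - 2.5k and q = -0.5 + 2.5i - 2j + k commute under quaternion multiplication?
No: pq = 4.25 - 4.25i - 4.5j + 9.5k ≠ 4.25 + 8.75i + 4j - 6k = qp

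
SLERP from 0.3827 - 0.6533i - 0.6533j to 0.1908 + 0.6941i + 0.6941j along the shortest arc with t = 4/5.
-0.075 - 0.7051i - 0.7051j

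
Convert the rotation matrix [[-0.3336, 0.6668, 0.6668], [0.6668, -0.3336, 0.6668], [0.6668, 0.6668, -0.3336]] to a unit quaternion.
0.5774i + 0.5774j + 0.5774k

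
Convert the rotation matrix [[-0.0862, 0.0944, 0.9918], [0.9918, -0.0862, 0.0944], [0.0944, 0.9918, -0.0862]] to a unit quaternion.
0.4305 + 0.5211i + 0.5211j + 0.5211k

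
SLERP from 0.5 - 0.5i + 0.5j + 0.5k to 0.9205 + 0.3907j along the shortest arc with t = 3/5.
0.8211 - 0.2223i + 0.4764j + 0.2223k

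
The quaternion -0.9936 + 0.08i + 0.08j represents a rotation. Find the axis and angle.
axis = (√2/2, √2/2, 0), θ = 347°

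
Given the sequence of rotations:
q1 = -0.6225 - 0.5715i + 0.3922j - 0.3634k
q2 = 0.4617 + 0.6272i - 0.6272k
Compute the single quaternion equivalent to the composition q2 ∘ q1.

q2 · q1 = -0.1569 - 0.4083i + 0.7674j + 0.4686k
-0.1569 - 0.4083i + 0.7674j + 0.4686k


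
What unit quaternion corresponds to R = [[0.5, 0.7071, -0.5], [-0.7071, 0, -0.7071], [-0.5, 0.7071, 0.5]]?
0.7071 + 0.5i - 0.5k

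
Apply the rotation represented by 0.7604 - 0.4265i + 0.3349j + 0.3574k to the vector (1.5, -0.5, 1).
(1.399, 1.084, -0.605)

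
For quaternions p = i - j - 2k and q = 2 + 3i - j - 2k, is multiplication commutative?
No: pq = -8 + 2i - 6j - 2k ≠ -8 + 2i + 2j - 6k = qp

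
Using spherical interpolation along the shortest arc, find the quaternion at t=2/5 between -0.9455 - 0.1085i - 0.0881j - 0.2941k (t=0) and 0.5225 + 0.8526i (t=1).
-0.8643 - 0.46i - 0.0584j - 0.1949k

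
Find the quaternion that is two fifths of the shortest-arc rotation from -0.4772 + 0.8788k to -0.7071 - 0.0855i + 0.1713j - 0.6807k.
0.0166 + 0.0442i - 0.0886j + 0.9949k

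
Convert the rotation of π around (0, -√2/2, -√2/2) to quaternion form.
-0.7071j - 0.7071k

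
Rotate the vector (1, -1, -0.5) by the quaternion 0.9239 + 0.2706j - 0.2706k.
(-0.043, -1.28, -0.78)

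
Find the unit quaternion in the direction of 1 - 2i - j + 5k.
0.1796 - 0.3592i - 0.1796j + 0.898k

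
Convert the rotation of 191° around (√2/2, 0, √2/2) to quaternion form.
-0.0958 + 0.7039i + 0.7039k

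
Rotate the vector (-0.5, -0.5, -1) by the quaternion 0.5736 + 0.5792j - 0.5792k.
(-0.826, 0.839, 0.339)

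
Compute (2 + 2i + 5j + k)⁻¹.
0.0588 - 0.0588i - 0.1471j - 0.0294k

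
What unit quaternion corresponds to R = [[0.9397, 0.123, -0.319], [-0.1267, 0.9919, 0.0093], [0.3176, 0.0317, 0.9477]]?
0.9848 + 0.0057i - 0.1616j - 0.0634k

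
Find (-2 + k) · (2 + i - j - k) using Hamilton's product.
-3 - i + 3j + 4k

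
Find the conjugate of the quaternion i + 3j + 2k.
-i - 3j - 2k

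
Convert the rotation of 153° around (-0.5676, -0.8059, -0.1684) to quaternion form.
0.2334 - 0.5519i - 0.7836j - 0.1637k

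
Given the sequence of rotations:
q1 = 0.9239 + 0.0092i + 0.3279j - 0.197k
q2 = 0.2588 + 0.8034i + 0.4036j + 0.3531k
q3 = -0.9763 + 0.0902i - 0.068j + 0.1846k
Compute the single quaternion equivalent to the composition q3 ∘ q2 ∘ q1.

q2 · q1 = 0.1689 + 0.5494i + 0.6193j + 0.535k
q3 · q2 · q1 = -0.2711 - 0.6718i - 0.5629j - 0.3979k
-0.2711 - 0.6718i - 0.5629j - 0.3979k


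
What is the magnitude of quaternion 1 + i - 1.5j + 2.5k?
3.24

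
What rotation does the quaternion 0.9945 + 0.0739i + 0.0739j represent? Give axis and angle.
axis = (√2/2, √2/2, 0), θ = 12°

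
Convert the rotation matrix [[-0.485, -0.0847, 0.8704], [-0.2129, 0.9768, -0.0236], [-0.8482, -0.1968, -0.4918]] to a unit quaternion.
0.5 - 0.0866i + 0.8593j - 0.0641k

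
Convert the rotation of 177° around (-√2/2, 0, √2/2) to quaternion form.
0.0262 - 0.7069i + 0.7069k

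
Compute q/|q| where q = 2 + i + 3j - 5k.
0.3203 + 0.1601i + 0.4804j - 0.8006k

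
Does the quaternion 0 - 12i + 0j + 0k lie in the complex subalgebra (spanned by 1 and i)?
Yes. The quaternion -12i has j- and k-coefficients y = z = 0, so it lies in the complex subalgebra spanned by 1 and i.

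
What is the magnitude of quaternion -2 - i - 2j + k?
√10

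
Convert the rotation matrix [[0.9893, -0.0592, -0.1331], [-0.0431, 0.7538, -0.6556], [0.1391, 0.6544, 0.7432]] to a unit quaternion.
0.9336 + 0.3508i - 0.0729j + 0.0043k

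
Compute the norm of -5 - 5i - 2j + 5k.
√79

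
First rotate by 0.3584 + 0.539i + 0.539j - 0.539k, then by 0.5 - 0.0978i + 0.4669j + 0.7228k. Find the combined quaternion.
0.3698 - 0.4068i + 0.7737j - 0.3148k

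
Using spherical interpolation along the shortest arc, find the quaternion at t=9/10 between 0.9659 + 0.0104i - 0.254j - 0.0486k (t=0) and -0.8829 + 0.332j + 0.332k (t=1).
0.8951 + 0.0011i - 0.3255j - 0.3046k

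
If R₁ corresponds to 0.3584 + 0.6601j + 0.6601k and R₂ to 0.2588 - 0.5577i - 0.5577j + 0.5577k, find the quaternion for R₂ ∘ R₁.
0.0928 - 0.9362i + 0.3391j + 0.0026k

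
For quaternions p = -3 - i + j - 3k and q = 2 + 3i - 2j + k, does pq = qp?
No: pq = 2 - 16i - 10k ≠ 2 - 6i + 16j - 8k = qp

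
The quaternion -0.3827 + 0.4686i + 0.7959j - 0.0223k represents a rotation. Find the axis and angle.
axis = (0.5072, 0.8615, -0.0241), θ = 5π/4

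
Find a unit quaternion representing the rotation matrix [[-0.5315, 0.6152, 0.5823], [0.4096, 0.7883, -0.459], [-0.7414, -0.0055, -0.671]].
0.3827 + 0.2963i + 0.8647j - 0.1343k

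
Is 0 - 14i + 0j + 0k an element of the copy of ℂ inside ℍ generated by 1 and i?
Yes. The quaternion -14i has j- and k-coefficients y = z = 0, so it lies in the complex subalgebra spanned by 1 and i.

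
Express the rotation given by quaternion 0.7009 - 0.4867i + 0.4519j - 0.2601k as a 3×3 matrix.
[[0.4563, -0.0753, 0.8867], [-0.8045, 0.3909, 0.4472], [-0.3803, -0.9173, 0.1178]]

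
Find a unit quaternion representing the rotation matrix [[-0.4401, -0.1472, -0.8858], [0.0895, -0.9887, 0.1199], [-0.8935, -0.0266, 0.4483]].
0.0698 - 0.5245i + 0.0275j + 0.8481k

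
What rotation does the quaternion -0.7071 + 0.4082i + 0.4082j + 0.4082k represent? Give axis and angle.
axis = (√3/3, √3/3, √3/3), θ = 3π/2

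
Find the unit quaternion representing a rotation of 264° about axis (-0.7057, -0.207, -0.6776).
-0.6691 - 0.5244i - 0.1538j - 0.5036k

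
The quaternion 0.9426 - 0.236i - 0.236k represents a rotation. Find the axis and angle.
axis = (-√2/2, 0, -√2/2), θ = 39°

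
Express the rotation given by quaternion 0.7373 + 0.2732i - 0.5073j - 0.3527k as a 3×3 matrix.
[[0.2365, 0.2429, -0.9408], [-0.7973, 0.6019, -0.045], [0.5553, 0.7607, 0.336]]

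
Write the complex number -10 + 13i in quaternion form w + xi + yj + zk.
-10 + 13i + 0j + 0k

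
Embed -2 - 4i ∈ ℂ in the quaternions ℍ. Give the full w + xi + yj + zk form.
-2 - 4i + 0j + 0k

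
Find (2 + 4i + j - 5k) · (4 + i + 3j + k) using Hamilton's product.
6 + 34i + j - 7k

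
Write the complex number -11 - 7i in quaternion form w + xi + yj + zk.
-11 - 7i + 0j + 0k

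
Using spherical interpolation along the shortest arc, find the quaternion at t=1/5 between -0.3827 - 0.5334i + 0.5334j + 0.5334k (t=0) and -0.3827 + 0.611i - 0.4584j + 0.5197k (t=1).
-0.2427 - 0.6632i + 0.6199j + 0.3421k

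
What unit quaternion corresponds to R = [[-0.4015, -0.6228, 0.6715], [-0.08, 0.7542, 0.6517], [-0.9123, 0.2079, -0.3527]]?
0.5 - 0.2219i + 0.7919j + 0.2714k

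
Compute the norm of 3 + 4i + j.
√26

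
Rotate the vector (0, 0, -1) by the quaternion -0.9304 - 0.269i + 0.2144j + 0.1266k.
(0.467, 0.446, -0.763)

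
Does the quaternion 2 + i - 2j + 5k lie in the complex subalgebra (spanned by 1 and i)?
No. The quaternion 2 + i - 2j + 5k has j-coefficient y = -2 and k-coefficient z = 5, not both zero, so it does not lie in the complex subalgebra spanned by 1 and i.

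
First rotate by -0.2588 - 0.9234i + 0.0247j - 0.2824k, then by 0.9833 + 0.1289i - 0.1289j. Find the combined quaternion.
-0.1323 - 0.9049i + 0.094j - 0.3935k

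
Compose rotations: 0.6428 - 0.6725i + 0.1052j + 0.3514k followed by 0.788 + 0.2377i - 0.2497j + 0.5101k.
0.5134 - 0.5185i - 0.5042j + 0.4619k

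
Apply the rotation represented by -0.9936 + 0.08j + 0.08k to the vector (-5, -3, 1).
(-5.508, -2.154, 0.154)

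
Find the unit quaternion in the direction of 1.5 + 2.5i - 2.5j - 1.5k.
0.3638 + 0.6063i - 0.6063j - 0.3638k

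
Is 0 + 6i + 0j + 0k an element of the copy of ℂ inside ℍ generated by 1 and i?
Yes. The quaternion 6i has j- and k-coefficients y = z = 0, so it lies in the complex subalgebra spanned by 1 and i.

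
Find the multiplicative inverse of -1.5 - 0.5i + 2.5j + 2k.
-0.1176 + 0.0392i - 0.1961j - 0.1569k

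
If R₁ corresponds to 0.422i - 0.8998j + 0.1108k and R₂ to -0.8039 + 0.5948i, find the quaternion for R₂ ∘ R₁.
-0.251 - 0.3392i + 0.6574j - 0.6243k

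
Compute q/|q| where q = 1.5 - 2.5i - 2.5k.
0.3906 - 0.6509i - 0.6509k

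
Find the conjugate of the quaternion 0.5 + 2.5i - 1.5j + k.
0.5 - 2.5i + 1.5j - k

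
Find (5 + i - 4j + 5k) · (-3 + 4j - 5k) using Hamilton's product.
26 - 3i + 37j - 36k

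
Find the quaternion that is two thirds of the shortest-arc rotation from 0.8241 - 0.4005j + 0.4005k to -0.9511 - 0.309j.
0.9862 + 0.0718j + 0.149k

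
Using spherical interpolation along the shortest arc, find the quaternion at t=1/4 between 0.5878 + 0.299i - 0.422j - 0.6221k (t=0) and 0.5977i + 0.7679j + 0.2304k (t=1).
0.5024 + 0.0595i - 0.6126j - 0.6073k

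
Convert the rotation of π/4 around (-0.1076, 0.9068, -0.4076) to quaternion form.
0.9239 - 0.0412i + 0.347j - 0.156k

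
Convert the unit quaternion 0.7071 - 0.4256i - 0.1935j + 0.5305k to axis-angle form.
axis = (-0.6019, -0.2736, 0.7502), θ = π/2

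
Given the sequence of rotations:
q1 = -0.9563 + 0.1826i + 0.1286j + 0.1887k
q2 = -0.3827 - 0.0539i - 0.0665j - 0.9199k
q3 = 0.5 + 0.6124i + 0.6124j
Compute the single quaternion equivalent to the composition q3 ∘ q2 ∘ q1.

q2 · q1 = 0.558 + 0.0874i - 0.1434j + 0.8127k
q3 · q2 · q1 = 0.3133 + 0.8831i - 0.2277j + 0.265k
0.3133 + 0.8831i - 0.2277j + 0.265k


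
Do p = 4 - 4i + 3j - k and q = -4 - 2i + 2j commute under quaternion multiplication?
No: pq = -30 + 10i - 2j + 2k ≠ -30 + 6i - 6j + 6k = qp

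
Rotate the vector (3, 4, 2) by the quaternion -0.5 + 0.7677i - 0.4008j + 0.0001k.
(0.377, -1.026, -5.273)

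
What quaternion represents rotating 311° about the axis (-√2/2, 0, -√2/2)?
-0.91 - 0.2932i - 0.2932k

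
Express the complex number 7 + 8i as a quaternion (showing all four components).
7 + 8i + 0j + 0k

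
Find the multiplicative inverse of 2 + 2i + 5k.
0.0606 - 0.0606i - 0.1515k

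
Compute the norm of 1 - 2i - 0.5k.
2.291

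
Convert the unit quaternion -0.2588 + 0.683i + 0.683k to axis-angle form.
axis = (√2/2, 0, √2/2), θ = 7π/6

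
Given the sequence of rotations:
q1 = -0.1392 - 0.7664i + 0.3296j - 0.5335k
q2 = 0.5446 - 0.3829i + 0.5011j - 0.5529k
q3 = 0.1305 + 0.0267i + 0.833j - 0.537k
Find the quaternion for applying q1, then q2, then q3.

q2 · q1 = -0.8294 - 0.4492i + 0.3292j + 0.0443k
q3 · q2 · q1 = -0.3467 + 0.1329i - 0.4079j + 0.8341k
-0.3467 + 0.1329i - 0.4079j + 0.8341k


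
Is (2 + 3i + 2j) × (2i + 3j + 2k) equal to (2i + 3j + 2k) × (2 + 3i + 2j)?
No: pq = -12 + 8i + 9k ≠ -12 + 12j - k = qp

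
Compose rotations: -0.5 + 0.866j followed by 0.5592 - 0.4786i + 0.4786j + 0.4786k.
-0.6941 - 0.1752i + 0.245j - 0.6538k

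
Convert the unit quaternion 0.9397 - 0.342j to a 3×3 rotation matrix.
[[0.7661, 0, -0.6428], [0, 1, 0], [0.6428, 0, 0.7661]]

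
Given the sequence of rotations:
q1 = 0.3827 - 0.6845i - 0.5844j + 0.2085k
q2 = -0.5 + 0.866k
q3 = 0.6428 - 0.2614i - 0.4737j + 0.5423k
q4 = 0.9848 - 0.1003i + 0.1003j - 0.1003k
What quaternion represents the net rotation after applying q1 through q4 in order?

q2 · q1 = -0.3719 + 0.8483i - 0.3006j + 0.2272k
q3 · q2 · q1 = -0.2829 + 0.6979i + 0.5024j + 0.4248k
q4 · q3 · q2 · q1 = -0.2164 + 0.8087i + 0.439j + 0.3263k
-0.2164 + 0.8087i + 0.439j + 0.3263k


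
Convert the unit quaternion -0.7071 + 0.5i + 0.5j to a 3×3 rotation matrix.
[[0.5, 0.5, -0.7071], [0.5, 0.5, 0.7071], [0.7071, -0.7071, 0]]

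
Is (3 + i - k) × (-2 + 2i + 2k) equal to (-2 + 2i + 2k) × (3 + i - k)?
No: pq = -6 + 4i - 4j + 8k ≠ -6 + 4i + 4j + 8k = qp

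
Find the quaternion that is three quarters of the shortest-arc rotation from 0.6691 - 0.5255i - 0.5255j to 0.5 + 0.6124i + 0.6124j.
-0.2079 - 0.6917i - 0.6917j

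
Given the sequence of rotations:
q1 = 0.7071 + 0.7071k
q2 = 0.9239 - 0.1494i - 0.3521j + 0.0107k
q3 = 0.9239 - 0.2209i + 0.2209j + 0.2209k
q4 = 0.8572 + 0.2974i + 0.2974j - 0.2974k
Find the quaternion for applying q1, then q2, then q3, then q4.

q2 · q1 = 0.6457 - 0.3546i - 0.1433j + 0.6609k
q3 · q2 · q1 = 0.4039 - 0.2926i + 0.0779j + 0.8632k
q4 · q3 · q2 · q1 = 0.6668 + 0.1492i + 0.0172j + 0.73k
0.6668 + 0.1492i + 0.0172j + 0.73k


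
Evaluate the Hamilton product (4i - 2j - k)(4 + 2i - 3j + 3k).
-11 + 7i - 22j - 12k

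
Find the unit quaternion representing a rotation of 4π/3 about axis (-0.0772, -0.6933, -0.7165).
-0.5 - 0.0669i - 0.6004j - 0.6205k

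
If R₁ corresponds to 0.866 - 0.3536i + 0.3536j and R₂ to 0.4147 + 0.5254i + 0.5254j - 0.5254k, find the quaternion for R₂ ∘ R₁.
0.3591 + 0.4941i + 0.7874j - 0.0834k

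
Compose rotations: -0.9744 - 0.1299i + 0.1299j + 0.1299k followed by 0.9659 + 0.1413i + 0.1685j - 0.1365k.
-0.927 - 0.2235i - 0.0393j + 0.2987k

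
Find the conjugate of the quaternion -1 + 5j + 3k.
-1 - 5j - 3k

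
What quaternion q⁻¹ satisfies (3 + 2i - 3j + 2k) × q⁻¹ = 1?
0.1154 - 0.0769i + 0.1154j - 0.0769k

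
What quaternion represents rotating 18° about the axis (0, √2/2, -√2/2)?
0.9877 + 0.1106j - 0.1106k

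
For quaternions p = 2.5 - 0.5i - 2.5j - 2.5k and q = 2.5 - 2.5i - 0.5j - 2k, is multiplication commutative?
No: pq = -1.25 - 3.75i - 2.25j - 17.25k ≠ -1.25 - 11.25i - 12.75j - 5.25k = qp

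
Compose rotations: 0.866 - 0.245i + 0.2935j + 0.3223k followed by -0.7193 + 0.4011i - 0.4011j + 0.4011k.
-0.5362 + 0.2766i - 0.786j + 0.135k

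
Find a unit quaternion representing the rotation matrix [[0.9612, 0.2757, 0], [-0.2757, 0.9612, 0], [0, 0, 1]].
0.9903 - 0.1392k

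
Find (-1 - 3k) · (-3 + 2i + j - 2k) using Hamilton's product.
-3 + i - 7j + 11k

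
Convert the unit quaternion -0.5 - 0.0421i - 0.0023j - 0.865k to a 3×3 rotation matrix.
[[-0.4965, -0.8648, 0.0751], [0.8652, -0.5, -0.0381], [0.0705, 0.0461, 0.9964]]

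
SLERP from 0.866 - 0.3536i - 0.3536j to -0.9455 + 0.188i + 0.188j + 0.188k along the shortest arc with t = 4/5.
0.9368 - 0.2231i - 0.2231j - 0.1513k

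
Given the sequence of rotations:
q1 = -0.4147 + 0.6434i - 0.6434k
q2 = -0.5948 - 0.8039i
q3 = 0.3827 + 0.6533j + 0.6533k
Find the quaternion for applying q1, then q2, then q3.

q2 · q1 = 0.7639 - 0.0493i - 0.5172j + 0.3827k
q3 · q2 · q1 = 0.3802 + 0.569i + 0.2689j + 0.6777k
0.3802 + 0.569i + 0.2689j + 0.6777k


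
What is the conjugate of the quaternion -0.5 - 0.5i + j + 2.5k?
-0.5 + 0.5i - j - 2.5k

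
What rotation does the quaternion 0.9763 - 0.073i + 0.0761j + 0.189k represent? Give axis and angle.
axis = (-0.3373, 0.3516, 0.8733), θ = 25°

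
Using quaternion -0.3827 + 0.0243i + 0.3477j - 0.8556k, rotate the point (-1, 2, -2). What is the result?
(0.045, -0.45, -2.966)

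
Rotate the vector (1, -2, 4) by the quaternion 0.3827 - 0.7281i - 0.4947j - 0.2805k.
(-1.398, 4.28, -0.852)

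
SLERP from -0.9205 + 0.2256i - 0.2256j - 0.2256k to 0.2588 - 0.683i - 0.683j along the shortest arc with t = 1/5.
-0.8988 + 0.388i - 0.0182j - 0.2031k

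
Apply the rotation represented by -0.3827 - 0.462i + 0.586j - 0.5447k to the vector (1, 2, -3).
(-2.361, 2.811, 0.723)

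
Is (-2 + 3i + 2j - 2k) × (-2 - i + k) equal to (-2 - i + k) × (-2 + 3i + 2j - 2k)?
No: pq = 9 - 2i - 5j + 4k ≠ 9 - 6i - 3j = qp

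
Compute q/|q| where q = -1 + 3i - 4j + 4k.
-0.1543 + 0.4629i - 0.6172j + 0.6172k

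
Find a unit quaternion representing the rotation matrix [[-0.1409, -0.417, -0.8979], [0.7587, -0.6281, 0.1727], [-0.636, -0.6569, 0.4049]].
0.3987 - 0.5202i - 0.1642j + 0.7372k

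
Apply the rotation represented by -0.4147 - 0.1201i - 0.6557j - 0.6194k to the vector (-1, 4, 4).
(1.973, 2.995, 4.488)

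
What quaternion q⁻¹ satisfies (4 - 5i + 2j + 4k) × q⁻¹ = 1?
0.0656 + 0.082i - 0.0328j - 0.0656k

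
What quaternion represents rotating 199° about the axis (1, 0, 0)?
-0.165 + 0.9863i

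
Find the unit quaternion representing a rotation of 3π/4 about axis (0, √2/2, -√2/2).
0.3827 + 0.6533j - 0.6533k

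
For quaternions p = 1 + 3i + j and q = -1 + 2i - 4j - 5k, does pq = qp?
No: pq = -3 - 6i + 10j - 19k ≠ -3 + 4i - 20j + 9k = qp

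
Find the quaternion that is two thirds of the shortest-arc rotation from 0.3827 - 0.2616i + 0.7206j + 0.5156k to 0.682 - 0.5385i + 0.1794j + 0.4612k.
0.6131 - 0.4695i + 0.3835j + 0.5066k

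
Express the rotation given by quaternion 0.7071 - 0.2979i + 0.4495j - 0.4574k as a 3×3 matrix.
[[0.1775, 0.379, 0.9082], [-0.9147, 0.4041, 0.0101], [-0.3632, -0.8325, 0.4184]]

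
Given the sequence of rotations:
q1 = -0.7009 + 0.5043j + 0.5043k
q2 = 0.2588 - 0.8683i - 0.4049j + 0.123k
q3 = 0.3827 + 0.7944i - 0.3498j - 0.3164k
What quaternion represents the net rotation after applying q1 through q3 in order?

q2 · q1 = -0.0392 + 0.3424i + 0.8522j - 0.3936k
q3 · q2 · q1 = -0.1134 + 0.5072i + 0.5442j + 0.6585k
-0.1134 + 0.5072i + 0.5442j + 0.6585k


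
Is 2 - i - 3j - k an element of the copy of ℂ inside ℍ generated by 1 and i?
No. The quaternion 2 - i - 3j - k has j-coefficient y = -3 and k-coefficient z = -1, not both zero, so it does not lie in the complex subalgebra spanned by 1 and i.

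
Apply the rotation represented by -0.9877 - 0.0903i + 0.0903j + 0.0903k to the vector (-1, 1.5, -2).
(-0.335, 1.97, -1.805)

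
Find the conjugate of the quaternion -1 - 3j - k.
-1 + 3j + k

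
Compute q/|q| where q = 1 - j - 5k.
0.1925 - 0.1925j - 0.9623k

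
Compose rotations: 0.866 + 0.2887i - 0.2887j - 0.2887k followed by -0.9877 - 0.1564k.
-0.9005 - 0.3303i + 0.24j + 0.1497k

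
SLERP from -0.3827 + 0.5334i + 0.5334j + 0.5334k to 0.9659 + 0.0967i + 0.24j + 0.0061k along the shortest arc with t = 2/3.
-0.9567 + 0.1631i + 0.0469j + 0.2366k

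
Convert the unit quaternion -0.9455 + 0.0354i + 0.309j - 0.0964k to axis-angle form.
axis = (0.1087, 0.949, -0.2961), θ = 322°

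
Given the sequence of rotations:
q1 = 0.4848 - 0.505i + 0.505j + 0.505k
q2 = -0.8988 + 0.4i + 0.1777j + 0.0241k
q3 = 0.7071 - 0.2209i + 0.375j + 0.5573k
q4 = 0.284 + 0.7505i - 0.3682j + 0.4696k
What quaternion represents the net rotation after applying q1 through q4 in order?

q2 · q1 = -0.3356 + 0.7254i - 0.5819j - 0.1505k
q3 · q2 · q1 = 0.225 + 0.8549i - 0.1663j - 0.4369k
q4 · q3 · q2 · q1 = -0.4338 + 0.6506i + 0.5993j + 0.1715k
-0.4338 + 0.6506i + 0.5993j + 0.1715k


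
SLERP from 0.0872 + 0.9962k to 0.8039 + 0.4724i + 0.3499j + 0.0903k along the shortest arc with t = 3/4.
0.74 + 0.4169i + 0.3088j + 0.4281k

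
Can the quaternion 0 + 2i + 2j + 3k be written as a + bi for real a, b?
No. The quaternion 2i + 2j + 3k has j-coefficient y = 2 and k-coefficient z = 3, not both zero, so it does not lie in the complex subalgebra spanned by 1 and i.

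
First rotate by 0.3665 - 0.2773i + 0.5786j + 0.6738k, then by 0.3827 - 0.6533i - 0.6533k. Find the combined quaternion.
0.3993 + 0.0324i + 0.8428j - 0.3596k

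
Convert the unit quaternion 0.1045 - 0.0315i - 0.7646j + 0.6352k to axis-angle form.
axis = (-0.0317, -0.7688, 0.6387), θ = 168°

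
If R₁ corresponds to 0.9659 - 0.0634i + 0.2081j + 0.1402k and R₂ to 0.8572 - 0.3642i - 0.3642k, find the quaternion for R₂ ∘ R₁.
0.8559 - 0.3303i + 0.2525j - 0.3074k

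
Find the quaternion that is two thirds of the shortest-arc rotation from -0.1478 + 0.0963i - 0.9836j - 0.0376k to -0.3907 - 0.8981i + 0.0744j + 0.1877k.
0.2556 + 0.7929i - 0.5252j - 0.1739k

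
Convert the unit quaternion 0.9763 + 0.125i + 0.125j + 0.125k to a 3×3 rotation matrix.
[[0.9375, -0.2128, 0.2753], [0.2753, 0.9375, -0.2128], [-0.2128, 0.2753, 0.9375]]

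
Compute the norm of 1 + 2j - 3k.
√14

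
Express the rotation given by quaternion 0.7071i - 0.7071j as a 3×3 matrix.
[[0, -1, 0], [-1, 0, 0], [0, 0, -1]]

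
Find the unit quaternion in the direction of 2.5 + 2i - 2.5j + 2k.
0.5522 + 0.4417i - 0.5522j + 0.4417k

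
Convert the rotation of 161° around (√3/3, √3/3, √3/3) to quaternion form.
0.165 + 0.5694i + 0.5694j + 0.5694k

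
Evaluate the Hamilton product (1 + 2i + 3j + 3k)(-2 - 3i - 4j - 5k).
31 - 10i - 9j - 10k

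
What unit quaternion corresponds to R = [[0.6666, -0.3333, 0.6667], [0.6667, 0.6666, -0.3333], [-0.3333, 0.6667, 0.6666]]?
0.866 + 0.2887i + 0.2887j + 0.2887k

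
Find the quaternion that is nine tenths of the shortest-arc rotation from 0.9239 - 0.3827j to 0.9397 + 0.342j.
0.9625 + 0.2714j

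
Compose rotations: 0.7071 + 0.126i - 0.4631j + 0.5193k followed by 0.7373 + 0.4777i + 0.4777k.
0.2131 + 0.6519i - 0.5293j + 0.4994k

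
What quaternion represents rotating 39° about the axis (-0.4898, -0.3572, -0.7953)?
0.9426 - 0.1635i - 0.1192j - 0.2655k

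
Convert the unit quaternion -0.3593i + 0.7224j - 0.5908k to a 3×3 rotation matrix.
[[-0.7418, -0.5191, 0.4245], [-0.5191, 0.0437, -0.8536], [0.4245, -0.8536, -0.3019]]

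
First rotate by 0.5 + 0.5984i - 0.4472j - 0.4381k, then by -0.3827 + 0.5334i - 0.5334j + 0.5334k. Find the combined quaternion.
-0.5154 + 0.5099i + 0.4573j + 0.515k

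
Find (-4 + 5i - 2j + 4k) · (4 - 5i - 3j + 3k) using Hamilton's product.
-9 + 46i - 31j - 21k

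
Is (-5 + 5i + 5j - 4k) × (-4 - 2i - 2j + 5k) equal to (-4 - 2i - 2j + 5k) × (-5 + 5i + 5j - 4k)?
No: pq = 60 + 7i - 27j - 9k ≠ 60 - 27i + 7j - 9k = qp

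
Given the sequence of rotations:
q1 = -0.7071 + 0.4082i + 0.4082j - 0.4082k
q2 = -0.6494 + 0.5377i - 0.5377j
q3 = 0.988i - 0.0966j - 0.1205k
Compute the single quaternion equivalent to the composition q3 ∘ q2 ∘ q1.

q2 · q1 = 0.4592 - 0.4258i + 0.3346j + 0.7041k
q3 · q2 · q1 = 0.5379 + 0.426i - 0.6887j + 0.2341k
0.5379 + 0.426i - 0.6887j + 0.2341k


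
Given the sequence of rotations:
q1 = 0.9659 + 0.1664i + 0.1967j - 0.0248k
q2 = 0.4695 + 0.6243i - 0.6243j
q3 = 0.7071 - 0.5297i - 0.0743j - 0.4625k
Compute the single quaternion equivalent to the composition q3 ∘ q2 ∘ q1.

q2 · q1 = 0.4724 + 0.6966i - 0.4952j + 0.215k
q3 · q2 · q1 = 0.7657 - 0.0027i - 0.5935j + 0.2476k
0.7657 - 0.0027i - 0.5935j + 0.2476k


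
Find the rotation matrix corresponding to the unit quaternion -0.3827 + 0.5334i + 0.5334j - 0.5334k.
[[-0.1381, 0.1608, -0.9773], [0.9773, -0.1381, -0.1608], [-0.1608, -0.9773, -0.1381]]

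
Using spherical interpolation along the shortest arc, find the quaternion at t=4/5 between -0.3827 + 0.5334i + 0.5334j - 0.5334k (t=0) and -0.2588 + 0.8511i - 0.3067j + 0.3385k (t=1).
-0.3396 + 0.9175i - 0.1312j + 0.16k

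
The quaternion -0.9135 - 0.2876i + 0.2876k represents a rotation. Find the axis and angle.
axis = (-√2/2, 0, √2/2), θ = 312°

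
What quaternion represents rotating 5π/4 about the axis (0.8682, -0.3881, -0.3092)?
-0.3827 + 0.8021i - 0.3586j - 0.2857k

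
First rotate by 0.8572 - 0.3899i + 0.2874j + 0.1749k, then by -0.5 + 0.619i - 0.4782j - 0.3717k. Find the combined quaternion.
0.0152 + 0.7487i - 0.517j - 0.4146k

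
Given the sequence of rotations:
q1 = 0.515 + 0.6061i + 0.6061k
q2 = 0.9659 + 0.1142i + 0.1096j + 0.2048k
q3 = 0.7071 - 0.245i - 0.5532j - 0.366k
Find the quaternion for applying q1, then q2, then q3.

q2 · q1 = 0.3041 + 0.7107i + 0.1114j + 0.6245k
q3 · q2 · q1 = 0.6793 + 0.1233i - 0.1966j + 0.6961k
0.6793 + 0.1233i - 0.1966j + 0.6961k


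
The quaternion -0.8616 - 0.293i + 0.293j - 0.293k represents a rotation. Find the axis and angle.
axis = (-√3/3, √3/3, -√3/3), θ = 299°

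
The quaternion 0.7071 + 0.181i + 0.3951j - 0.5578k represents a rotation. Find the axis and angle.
axis = (0.256, 0.5588, -0.7888), θ = π/2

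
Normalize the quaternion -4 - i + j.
-0.9428 - 0.2357i + 0.2357j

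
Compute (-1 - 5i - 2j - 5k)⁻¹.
-0.0182 + 0.0909i + 0.0364j + 0.0909k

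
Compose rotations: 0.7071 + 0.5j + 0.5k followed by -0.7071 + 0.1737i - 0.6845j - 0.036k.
-0.1397 - 0.2014i - 0.9244j - 0.2922k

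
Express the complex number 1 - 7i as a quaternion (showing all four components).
1 - 7i + 0j + 0k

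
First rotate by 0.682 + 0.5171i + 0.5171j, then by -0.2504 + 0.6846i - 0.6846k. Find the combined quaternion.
-0.5248 + 0.6914i - 0.4835j - 0.1129k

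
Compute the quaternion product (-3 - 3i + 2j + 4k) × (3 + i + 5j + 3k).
-28 - 26i + 4j - 14k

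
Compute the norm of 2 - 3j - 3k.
√22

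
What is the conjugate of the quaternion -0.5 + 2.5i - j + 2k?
-0.5 - 2.5i + j - 2k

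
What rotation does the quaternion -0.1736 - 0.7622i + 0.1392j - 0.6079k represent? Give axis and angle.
axis = (-0.7739, 0.1413, -0.6173), θ = 200°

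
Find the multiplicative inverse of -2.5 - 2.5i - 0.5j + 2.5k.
-0.1316 + 0.1316i + 0.0263j - 0.1316k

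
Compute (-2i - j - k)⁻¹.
0.3333i + 0.1667j + 0.1667k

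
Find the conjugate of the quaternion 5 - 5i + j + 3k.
5 + 5i - j - 3k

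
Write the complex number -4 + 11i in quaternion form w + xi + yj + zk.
-4 + 11i + 0j + 0k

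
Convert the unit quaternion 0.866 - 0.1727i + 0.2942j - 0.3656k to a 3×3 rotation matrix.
[[0.5596, 0.5316, 0.6358], [-0.7348, 0.673, 0.084], [-0.3833, -0.5142, 0.7672]]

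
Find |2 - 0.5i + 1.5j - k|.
2.739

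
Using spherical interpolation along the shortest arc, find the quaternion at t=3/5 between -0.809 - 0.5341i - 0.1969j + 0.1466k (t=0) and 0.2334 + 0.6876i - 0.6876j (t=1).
-0.5538 - 0.7363i + 0.3824j + 0.071k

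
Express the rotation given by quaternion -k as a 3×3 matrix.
[[-1, 0, 0], [0, -1, 0], [0, 0, 1]]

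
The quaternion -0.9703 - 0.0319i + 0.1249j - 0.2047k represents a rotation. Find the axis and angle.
axis = (-0.1319, 0.5163, -0.8462), θ = 332°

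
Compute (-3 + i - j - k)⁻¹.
-0.25 - 0.0833i + 0.0833j + 0.0833k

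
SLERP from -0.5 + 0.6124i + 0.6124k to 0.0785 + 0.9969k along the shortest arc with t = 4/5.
-0.05 + 0.1428i + 0.9885k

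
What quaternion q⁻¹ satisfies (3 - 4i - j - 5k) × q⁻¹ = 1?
0.0588 + 0.0784i + 0.0196j + 0.098k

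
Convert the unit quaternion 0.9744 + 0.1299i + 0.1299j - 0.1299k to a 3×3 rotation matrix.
[[0.9325, 0.2869, 0.2194], [-0.2194, 0.9325, -0.2869], [-0.2869, 0.2194, 0.9325]]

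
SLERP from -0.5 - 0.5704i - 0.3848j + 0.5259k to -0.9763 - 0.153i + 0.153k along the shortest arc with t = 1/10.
-0.5716 - 0.5433i - 0.3548j + 0.5023k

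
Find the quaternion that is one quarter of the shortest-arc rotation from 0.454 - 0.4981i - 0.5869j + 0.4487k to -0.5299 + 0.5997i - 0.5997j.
0.5806 - 0.6433i - 0.3075j + 0.3932k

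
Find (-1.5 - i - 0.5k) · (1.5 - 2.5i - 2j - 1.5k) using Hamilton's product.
-5.5 + 1.25i + 2.75j + 3.5k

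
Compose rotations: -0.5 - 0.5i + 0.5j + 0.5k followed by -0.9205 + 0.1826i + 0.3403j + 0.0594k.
0.3517 + 0.5094i - 0.7514j - 0.2285k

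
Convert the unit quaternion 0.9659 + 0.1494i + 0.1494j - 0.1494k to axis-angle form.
axis = (√3/3, √3/3, -√3/3), θ = π/6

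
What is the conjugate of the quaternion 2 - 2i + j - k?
2 + 2i - j + k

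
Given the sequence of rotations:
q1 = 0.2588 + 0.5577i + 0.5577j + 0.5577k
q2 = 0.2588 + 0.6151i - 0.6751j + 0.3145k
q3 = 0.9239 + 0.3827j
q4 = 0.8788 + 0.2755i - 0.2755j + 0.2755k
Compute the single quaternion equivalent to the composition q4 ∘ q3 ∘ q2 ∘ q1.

q2 · q1 = -0.075 - 0.2484i - 0.198j + 0.9453k
q3 · q2 · q1 = 0.0065 + 0.1323i - 0.2116j + 0.9684k
q4 · q3 · q2 · q1 = -0.3558 - 0.0904i - 0.4181j + 0.831k
-0.3558 - 0.0904i - 0.4181j + 0.831k


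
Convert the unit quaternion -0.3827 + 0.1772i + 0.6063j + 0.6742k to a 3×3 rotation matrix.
[[-0.6443, 0.7309, -0.2251], [-0.3012, 0.0281, 0.9532], [0.703, 0.6819, 0.202]]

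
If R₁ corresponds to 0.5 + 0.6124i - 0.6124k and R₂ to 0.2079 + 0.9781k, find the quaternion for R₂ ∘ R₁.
0.7029 + 0.1273i + 0.599j + 0.3617k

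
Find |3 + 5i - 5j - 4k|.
√75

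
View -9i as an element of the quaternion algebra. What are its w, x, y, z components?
0 - 9i + 0j + 0k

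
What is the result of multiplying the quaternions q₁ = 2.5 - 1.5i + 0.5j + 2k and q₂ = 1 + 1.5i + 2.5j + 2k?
-0.5 - 1.75i + 12.75j + 2.5k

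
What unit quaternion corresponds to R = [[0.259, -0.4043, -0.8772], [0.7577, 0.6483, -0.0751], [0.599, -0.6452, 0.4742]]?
0.7716 - 0.1847i - 0.4783j + 0.3765k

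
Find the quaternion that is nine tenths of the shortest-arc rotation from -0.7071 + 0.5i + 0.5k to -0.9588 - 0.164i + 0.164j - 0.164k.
-0.9794 - 0.093i + 0.153j - 0.093k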